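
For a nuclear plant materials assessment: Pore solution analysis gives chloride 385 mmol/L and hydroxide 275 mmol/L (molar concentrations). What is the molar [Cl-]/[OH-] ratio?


Threshold parameter = [Cl-] / [OH-] (molar basis; both in mmol/L, so units cancel)
Ratio = 385 / 275 = 1.4

1.4


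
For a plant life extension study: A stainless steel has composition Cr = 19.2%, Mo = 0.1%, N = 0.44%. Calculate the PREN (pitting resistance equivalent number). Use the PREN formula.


Apply the PREN formula: PREN = Cr + 3.3*Mo + 16*N
PREN = 19.2 + 3.3*0.1 + 16*0.44
PREN = 19.2 + 0.33 + 7.04 = 26.57

26.57


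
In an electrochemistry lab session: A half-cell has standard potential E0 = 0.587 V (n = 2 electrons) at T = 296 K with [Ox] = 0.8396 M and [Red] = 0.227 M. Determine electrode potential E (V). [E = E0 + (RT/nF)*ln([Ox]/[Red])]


Apply the Nernst equation: E = E0 + (RT/nF)*ln([Ox]/[Red])
Step 1: RT/nF = 8.314*296/(2*96485) = 0.01275299 V
Step 2: [Ox]/[Red] = 0.8396/0.227 = 3.698678
Step 3: ln(3.698678) = 1.307975
Step 4: correction = 0.01275299 * 1.307975 = 0.0167 V
E = 0.587 + 0.0167 = 0.6037 V

0.6037 V


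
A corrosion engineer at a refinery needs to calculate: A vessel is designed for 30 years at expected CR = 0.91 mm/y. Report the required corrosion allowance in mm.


Corrosion allowance = CR × design life
CA = 0.91 * 30 = 27.3 mm

27.3 mm


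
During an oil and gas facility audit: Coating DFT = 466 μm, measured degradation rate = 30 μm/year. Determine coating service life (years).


Service life = thickness / degradation rate
Life = 466 / 30 = 15.5 years

15.5 years


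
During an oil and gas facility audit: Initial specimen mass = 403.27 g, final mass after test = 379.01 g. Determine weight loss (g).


Weight loss = initial − final
WL = 403.27 − 379.01 = 24.26 g

24.26 g


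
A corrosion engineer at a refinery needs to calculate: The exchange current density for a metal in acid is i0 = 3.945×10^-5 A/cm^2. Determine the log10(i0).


i0 = 3.945×10^-5 A/cm^2
log10(i0) = -4.404

-4.404


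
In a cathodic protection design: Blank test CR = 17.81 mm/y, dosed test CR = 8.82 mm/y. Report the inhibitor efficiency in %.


Apply the inhibitor-efficiency definition: IE = (CR_blank − CR_inh)/CR_blank × 100
IE = (17.81 − 8.82) / 17.81 × 100
IE = 8.99 / 17.81 × 100 = 50.5 %

50.5 %


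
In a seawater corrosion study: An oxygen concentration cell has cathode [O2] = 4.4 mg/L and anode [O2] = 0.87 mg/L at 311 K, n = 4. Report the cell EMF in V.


Apply the Nernst concentration-cell relation: E = (RT/nF)*ln(C_cathode/C_anode)
RT/nF = 8.314*311/(4*96485) = 0.00669963 V
ln(4.4/0.87) = 1.62087
E = 0.00669963 * 1.62087 = 0.01086 V

0.01086 V


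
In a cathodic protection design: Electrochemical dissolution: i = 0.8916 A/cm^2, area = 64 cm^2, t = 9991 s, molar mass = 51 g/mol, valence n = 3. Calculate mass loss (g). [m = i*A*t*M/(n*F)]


Apply Faraday's law: m = i*A*t*M / (n*F)
Total charge passed Q = i*A*t = 0.8916*64*9991 = 570110.4384 C
m = Q*M/(n*F) = 570110.4384*51/(3*96485) = 100.44958 g

100.44958 g


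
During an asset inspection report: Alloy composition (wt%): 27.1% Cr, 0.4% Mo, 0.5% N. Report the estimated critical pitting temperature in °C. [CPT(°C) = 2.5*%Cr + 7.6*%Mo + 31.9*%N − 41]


Apply the ASTM G48 empirical CPT estimate: CPT(°C) = 2.5*%Cr + 7.6*%Mo + 31.9*%N − 41
2.5*27.1 = 67.75; 7.6*0.4 = 3.04; 31.9*0.5 = 15.95
CPT = 67.75 + 3.04 + 15.95 − 41 = 45.74 °C
Rounded to 0.1 °C: CPT ≈ 45.7 °C

45.7 °C


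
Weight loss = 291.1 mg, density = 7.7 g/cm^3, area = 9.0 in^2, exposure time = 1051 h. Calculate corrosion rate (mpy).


Apply the mpy weight-loss relation: CR = 534 * W / (D * A * T)
Numerator: 534 * 291.1 = 155447.4
Denominator: 7.7 * 9.0 * 1051 = 72834.3
CR = 155447.4 / 72834.3 = 2.134 mpy

2.134 mpy


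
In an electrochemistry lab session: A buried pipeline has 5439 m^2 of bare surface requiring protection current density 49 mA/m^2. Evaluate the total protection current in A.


I = area * current density, then convert mA → A (÷1000)
I = 5439 * 49 / 1000 = 266.51 A

266.51 A


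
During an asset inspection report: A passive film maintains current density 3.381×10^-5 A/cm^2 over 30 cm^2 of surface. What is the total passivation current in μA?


I = i_pass * A, then convert A → μA (×10^6)
I = 3.381×10^-5 * 30 * 10^6 = 1014.3 μA

1014.3 μA


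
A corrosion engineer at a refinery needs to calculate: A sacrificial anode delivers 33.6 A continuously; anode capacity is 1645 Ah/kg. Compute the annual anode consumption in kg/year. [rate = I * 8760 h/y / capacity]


Annual consumption = current * hours per year / capacity
Rate = 33.6 * 8760 / 1645 = 178.9 kg/year

178.9 kg/year


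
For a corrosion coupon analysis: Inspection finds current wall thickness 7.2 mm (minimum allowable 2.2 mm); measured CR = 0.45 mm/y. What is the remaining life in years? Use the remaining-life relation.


Apply the remaining-life relation: RL = (t_current − t_min) / CR
RL = (7.2 − 2.2) / 0.45 = 5.0 / 0.45 = 11.1 years

11.1 years


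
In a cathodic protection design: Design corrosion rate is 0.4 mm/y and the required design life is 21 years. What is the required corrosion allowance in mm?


Corrosion allowance = CR × design life
CA = 0.4 * 21 = 8.4 mm

8.4 mm


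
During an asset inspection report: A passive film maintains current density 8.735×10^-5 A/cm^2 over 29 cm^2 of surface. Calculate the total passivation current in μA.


I = i_pass * A, then convert A → μA (×10^6)
I = 8.735×10^-5 * 29 * 10^6 = 2533.15 μA

2533.15 μA


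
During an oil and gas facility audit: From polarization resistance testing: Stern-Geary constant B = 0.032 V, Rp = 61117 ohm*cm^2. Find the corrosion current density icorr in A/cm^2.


Apply the Stern-Geary relation: icorr = B / Rp
icorr = 0.032 / 61117 = 5.236×10^-7 A/cm^2

5.236×10^-7 A/cm^2


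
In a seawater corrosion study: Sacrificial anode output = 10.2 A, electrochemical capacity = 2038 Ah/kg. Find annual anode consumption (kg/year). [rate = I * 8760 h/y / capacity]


Annual consumption = current * hours per year / capacity
Rate = 10.2 * 8760 / 2038 = 43.8 kg/year

43.8 kg/year


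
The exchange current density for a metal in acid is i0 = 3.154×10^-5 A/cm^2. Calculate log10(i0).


i0 = 3.154×10^-5 A/cm^2
log10(i0) = -4.501

-4.501


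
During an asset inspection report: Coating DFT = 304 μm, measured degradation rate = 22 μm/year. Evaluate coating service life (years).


Service life = thickness / degradation rate
Life = 304 / 22 = 13.8 years

13.8 years


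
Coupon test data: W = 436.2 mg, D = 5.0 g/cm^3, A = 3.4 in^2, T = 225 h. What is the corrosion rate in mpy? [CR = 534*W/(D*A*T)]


Apply the mpy weight-loss relation: CR = 534 * W / (D * A * T)
Numerator: 534 * 436.2 = 232930.8
Denominator: 5.0 * 3.4 * 225 = 3825.0
CR = 232930.8 / 3825.0 = 60.8969 mpy

60.8969 mpy


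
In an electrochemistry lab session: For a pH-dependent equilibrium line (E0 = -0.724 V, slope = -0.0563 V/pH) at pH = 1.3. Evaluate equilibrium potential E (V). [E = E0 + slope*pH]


Apply the Pourbaix line equation: E = E0 + slope*pH
E = -0.724 + (-0.0563)*1.3 = -0.724 + (-0.07319) = -0.79719 V
Rounded to 3 decimal places: E = -0.797 V

-0.797 V


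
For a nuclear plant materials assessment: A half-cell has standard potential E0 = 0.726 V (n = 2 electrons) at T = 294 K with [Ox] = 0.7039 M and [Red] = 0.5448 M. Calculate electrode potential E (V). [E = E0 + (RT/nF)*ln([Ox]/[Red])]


Apply the Nernst equation: E = E0 + (RT/nF)*ln([Ox]/[Red])
Step 1: RT/nF = 8.314*294/(2*96485) = 0.01266682 V
Step 2: [Ox]/[Red] = 0.7039/0.5448 = 1.292034
Step 3: ln(1.292034) = 0.256218
Step 4: correction = 0.01266682 * 0.256218 = 0.003 V
E = 0.726 + 0.003 = 0.729 V

0.729 V


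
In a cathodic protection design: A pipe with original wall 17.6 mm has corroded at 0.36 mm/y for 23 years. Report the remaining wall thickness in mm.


Remaining wall = original − CR × time
t = 17.6 − 0.36*23 = 17.6 − 8.28 = 9.32 mm

9.32 mm


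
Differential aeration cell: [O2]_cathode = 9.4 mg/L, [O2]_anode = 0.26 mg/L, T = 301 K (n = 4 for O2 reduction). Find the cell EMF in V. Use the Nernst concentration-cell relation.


Apply the Nernst concentration-cell relation: E = (RT/nF)*ln(C_cathode/C_anode)
RT/nF = 8.314*301/(4*96485) = 0.0064842 V
ln(9.4/0.26) = 3.58778
E = 0.0064842 * 3.58778 = 0.02326 V

0.02326 V


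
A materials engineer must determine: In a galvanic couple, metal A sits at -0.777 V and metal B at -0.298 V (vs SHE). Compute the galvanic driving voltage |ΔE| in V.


Driving voltage is the absolute potential difference.
|ΔE| = |-0.777 − (-0.298)| = 0.479 V

0.479 V


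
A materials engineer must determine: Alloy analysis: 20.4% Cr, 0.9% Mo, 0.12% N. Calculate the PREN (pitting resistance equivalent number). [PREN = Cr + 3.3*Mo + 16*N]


Apply the PREN formula: PREN = Cr + 3.3*Mo + 16*N
PREN = 20.4 + 3.3*0.9 + 16*0.12
PREN = 20.4 + 2.97 + 1.92 = 25.29

25.29


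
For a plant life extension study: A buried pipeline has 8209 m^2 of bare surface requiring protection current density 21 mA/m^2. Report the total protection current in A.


I = area * current density, then convert mA → A (÷1000)
I = 8209 * 21 / 1000 = 172.39 A

172.39 A


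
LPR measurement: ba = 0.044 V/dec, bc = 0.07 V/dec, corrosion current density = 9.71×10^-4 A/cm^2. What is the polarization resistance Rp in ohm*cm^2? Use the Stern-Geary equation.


Apply the Stern-Geary equation: Rp = ba*bc / (2.303*icorr*(ba+bc))
ba*bc = 0.044*0.07 = 0.00308
ba+bc = 0.114; 2.303*icorr*(ba+bc) = 2.303*9.71×10^-4*0.114 = 2.5492828×10^-4
Rp = 0.00308 / 2.5492828×10^-4 = 12.08 ohm*cm^2

12.08 ohm*cm^2


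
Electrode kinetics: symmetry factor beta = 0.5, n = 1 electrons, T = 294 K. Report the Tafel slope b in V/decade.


Apply the Tafel slope relation: b = 2.303*R*T/(beta*n*F)
Numerator: 2.303 * 8.314 * 294 = 5629.26
Denominator: 0.5 * 1 * 96485 = 48242.5
b = 5629.26 / 48242.5 = 0.117 V/decade

0.117 V/decade


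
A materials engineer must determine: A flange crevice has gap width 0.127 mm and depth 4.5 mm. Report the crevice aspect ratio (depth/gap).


Aspect ratio = depth / gap
Ratio = 4.5 / 0.127 = 35.4

35.4


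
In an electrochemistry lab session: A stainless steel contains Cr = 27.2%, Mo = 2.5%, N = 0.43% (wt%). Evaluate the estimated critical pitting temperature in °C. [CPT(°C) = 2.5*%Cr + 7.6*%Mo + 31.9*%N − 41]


Apply the ASTM G48 empirical CPT estimate: CPT(°C) = 2.5*%Cr + 7.6*%Mo + 31.9*%N − 41
2.5*27.2 = 68; 7.6*2.5 = 19; 31.9*0.43 = 13.717
CPT = 68 + 19 + 13.717 − 41 = 59.717 °C
Rounded to 0.1 °C: CPT ≈ 59.7 °C

59.7 °C


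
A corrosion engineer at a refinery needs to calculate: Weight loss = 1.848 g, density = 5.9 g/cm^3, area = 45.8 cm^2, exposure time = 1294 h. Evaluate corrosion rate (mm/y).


Apply the mm/y weight-loss relation: CR = 87600 * W / (D * A * T)
Numerator: 87600 * 1.848 = 161884.8
Denominator: 5.9 * 45.8 * 1294 = 349664.68
CR = 161884.8 / 349664.68 = 0.463 mm/y

0.463 mm/y


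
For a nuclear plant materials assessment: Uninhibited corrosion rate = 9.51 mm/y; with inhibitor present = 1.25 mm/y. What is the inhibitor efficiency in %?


Apply the inhibitor-efficiency definition: IE = (CR_blank − CR_inh)/CR_blank × 100
IE = (9.51 − 1.25) / 9.51 × 100
IE = 8.26 / 9.51 × 100 = 86.9 %

86.9 %


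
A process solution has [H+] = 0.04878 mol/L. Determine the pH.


pH = −log10[H+]
pH = −log10(0.04878) = 1.31

1.31


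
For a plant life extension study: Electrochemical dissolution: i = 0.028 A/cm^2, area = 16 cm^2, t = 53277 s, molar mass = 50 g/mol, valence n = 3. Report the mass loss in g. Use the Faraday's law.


Apply Faraday's law: m = i*A*t*M / (n*F)
Total charge passed Q = i*A*t = 0.028*16*53277 = 23868.096 C
m = Q*M/(n*F) = 23868.096*50/(3*96485) = 4.12294 g

4.12294 g


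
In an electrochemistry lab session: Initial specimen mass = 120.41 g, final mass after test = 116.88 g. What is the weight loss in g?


Weight loss = initial − final
WL = 120.41 − 116.88 = 3.53 g

3.53 g


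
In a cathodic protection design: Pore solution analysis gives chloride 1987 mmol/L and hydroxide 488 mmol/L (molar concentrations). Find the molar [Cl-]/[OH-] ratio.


Threshold parameter = [Cl-] / [OH-] (molar basis; both in mmol/L, so units cancel)
Ratio = 1987 / 488 = 4.07

4.07


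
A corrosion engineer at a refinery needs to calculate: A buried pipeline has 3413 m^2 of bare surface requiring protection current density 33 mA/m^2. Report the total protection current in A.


I = area * current density, then convert mA → A (÷1000)
I = 3413 * 33 / 1000 = 112.63 A

112.63 A


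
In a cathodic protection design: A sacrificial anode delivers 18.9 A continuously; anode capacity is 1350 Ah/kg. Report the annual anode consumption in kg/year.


Annual consumption = current * hours per year / capacity
Rate = 18.9 * 8760 / 1350 = 122.6 kg/year

122.6 kg/year


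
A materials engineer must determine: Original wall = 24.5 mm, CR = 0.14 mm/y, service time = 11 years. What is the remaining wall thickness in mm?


Remaining wall = original − CR × time
t = 24.5 − 0.14*11 = 24.5 − 1.54 = 22.96 mm

22.96 mm


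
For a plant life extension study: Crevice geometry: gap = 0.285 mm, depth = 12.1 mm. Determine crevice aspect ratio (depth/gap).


Aspect ratio = depth / gap
Ratio = 12.1 / 0.285 = 42.5

42.5


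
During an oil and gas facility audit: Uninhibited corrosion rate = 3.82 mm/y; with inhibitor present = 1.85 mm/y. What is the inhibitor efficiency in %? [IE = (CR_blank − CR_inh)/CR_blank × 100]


Apply the inhibitor-efficiency definition: IE = (CR_blank − CR_inh)/CR_blank × 100
IE = (3.82 − 1.85) / 3.82 × 100
IE = 1.97 / 3.82 × 100 = 51.6 %

51.6 %


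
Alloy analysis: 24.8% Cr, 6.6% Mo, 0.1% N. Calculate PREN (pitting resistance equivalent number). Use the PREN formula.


Apply the PREN formula: PREN = Cr + 3.3*Mo + 16*N
PREN = 24.8 + 3.3*6.6 + 16*0.1
PREN = 24.8 + 21.78 + 1.6 = 48.18

48.18


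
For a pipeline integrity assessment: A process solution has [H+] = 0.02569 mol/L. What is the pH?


pH = −log10[H+]
pH = −log10(0.02569) = 1.59

1.59


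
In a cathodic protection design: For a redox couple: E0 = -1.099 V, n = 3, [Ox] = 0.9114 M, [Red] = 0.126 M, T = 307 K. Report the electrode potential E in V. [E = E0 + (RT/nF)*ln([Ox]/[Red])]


Apply the Nernst equation: E = E0 + (RT/nF)*ln([Ox]/[Red])
Step 1: RT/nF = 8.314*307/(3*96485) = 0.00881794 V
Step 2: [Ox]/[Red] = 0.9114/0.126 = 7.233333
Step 3: ln(7.233333) = 1.9787
Step 4: correction = 0.00881794 * 1.9787 = 0.017 V
E = -1.099 + 0.017 = -1.082 V

-1.082 V


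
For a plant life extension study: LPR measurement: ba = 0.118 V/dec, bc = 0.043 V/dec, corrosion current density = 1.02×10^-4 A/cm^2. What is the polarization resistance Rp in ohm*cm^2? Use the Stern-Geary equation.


Apply the Stern-Geary equation: Rp = ba*bc / (2.303*icorr*(ba+bc))
ba*bc = 0.118*0.043 = 0.005074
ba+bc = 0.161; 2.303*icorr*(ba+bc) = 2.303*1.02×10^-4*0.161 = 3.7819866×10^-5
Rp = 0.005074 / 3.7819866×10^-5 = 134.16 ohm*cm^2

134.16 ohm*cm^2


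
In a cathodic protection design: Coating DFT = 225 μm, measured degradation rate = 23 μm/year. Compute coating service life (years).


Service life = thickness / degradation rate
Life = 225 / 23 = 9.8 years

9.8 years


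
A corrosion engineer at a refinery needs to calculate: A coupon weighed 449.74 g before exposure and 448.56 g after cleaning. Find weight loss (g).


Weight loss = initial − final
WL = 449.74 − 448.56 = 1.18 g

1.18 g


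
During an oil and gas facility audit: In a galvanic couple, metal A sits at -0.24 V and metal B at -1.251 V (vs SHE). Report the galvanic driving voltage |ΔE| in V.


Driving voltage is the absolute potential difference.
|ΔE| = |-0.24 − (-1.251)| = 1.011 V

1.011 V


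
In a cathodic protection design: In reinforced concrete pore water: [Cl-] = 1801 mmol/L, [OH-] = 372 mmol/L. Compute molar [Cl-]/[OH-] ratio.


Threshold parameter = [Cl-] / [OH-] (molar basis; both in mmol/L, so units cancel)
Ratio = 1801 / 372 = 4.84

4.84


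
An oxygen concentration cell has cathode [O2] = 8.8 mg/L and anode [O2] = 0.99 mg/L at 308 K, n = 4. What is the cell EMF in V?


Apply the Nernst concentration-cell relation: E = (RT/nF)*ln(C_cathode/C_anode)
RT/nF = 8.314*308/(4*96485) = 0.006635 V
ln(8.8/0.99) = 2.1848
E = 0.006635 * 2.1848 = 0.0145 V

0.0145 V


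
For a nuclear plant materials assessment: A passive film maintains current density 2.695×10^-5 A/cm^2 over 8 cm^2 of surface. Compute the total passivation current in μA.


I = i_pass * A, then convert A → μA (×10^6)
I = 2.695×10^-5 * 8 * 10^6 = 215.6 μA

215.6 μA


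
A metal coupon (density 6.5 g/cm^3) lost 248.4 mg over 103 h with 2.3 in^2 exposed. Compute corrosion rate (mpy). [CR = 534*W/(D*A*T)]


Apply the mpy weight-loss relation: CR = 534 * W / (D * A * T)
Numerator: 534 * 248.4 = 132645.6
Denominator: 6.5 * 2.3 * 103 = 1539.85
CR = 132645.6 / 1539.85 = 86.1419 mpy

86.1419 mpy


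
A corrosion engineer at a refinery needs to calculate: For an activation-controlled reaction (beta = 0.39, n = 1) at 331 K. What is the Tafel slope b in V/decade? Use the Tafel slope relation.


Apply the Tafel slope relation: b = 2.303*R*T/(beta*n*F)
Numerator: 2.303 * 8.314 * 331 = 6337.7
Denominator: 0.39 * 1 * 96485 = 37629.15
b = 6337.7 / 37629.15 = 0.1684 V/decade

0.1684 V/decade


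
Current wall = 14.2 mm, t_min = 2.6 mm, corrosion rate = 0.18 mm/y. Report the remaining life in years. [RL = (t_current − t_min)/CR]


Apply the remaining-life relation: RL = (t_current − t_min) / CR
RL = (14.2 − 2.6) / 0.18 = 11.6 / 0.18 = 64.4 years

64.4 years


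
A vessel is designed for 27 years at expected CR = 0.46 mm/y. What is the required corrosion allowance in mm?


Corrosion allowance = CR × design life
CA = 0.46 * 27 = 12.42 mm

12.42 mm


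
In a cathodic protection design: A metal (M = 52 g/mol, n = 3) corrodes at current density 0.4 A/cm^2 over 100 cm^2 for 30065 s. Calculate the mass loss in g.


Apply Faraday's law: m = i*A*t*M / (n*F)
Total charge passed Q = i*A*t = 0.4*100*30065 = 1202600 C
m = Q*M/(n*F) = 1202600*52/(3*96485) = 216.045 g

216.045 g


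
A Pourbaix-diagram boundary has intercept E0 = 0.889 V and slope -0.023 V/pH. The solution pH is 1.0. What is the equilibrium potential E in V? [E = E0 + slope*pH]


Apply the Pourbaix line equation: E = E0 + slope*pH
E = 0.889 + (-0.023)*1.0 = 0.889 + (-0.023) = 0.866 V
Rounded to 4 decimal places: E = 0.8660 V

0.8660 V


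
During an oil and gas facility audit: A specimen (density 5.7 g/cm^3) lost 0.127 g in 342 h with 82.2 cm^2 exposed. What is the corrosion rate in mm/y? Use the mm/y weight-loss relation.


Apply the mm/y weight-loss relation: CR = 87600 * W / (D * A * T)
Numerator: 87600 * 0.127 = 11125.2
Denominator: 5.7 * 82.2 * 342 = 160240.68
CR = 11125.2 / 160240.68 = 0.06943 mm/y

0.06943 mm/y


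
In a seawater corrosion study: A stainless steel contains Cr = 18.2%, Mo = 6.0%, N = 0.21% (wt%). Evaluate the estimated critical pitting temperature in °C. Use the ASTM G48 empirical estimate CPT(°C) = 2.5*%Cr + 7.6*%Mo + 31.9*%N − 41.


Apply the ASTM G48 empirical CPT estimate: CPT(°C) = 2.5*%Cr + 7.6*%Mo + 31.9*%N − 41
2.5*18.2 = 45.5; 7.6*6.0 = 45.6; 31.9*0.21 = 6.699
CPT = 45.5 + 45.6 + 6.699 − 41 = 56.799 °C
Rounded to 0.1 °C: CPT ≈ 56.8 °C

56.8 °C


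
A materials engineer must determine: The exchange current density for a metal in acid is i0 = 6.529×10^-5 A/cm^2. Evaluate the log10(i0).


i0 = 6.529×10^-5 A/cm^2
log10(i0) = -4.185

-4.185


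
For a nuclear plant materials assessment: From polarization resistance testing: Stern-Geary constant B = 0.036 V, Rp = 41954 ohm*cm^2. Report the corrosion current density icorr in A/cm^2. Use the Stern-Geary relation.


Apply the Stern-Geary relation: icorr = B / Rp
icorr = 0.036 / 41954 = 8.581×10^-7 A/cm^2

8.581×10^-7 A/cm^2


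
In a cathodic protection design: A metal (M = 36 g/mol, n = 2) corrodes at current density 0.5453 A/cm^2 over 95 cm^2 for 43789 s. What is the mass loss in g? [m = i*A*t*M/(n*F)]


Apply Faraday's law: m = i*A*t*M / (n*F)
Total charge passed Q = i*A*t = 0.5453*95*43789 = 2268423.4615 C
m = Q*M/(n*F) = 2268423.4615*36/(2*96485) = 423.1914 g

423.1914 g


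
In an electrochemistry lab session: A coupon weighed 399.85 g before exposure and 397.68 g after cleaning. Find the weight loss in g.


Weight loss = initial − final
WL = 399.85 − 397.68 = 2.17 g

2.17 g


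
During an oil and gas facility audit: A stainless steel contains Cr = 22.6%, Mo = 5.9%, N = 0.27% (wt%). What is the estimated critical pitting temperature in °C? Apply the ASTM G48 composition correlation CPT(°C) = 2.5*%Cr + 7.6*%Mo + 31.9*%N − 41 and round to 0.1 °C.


Apply the ASTM G48 empirical CPT estimate: CPT(°C) = 2.5*%Cr + 7.6*%Mo + 31.9*%N − 41
2.5*22.6 = 56.5; 7.6*5.9 = 44.84; 31.9*0.27 = 8.613
CPT = 56.5 + 44.84 + 8.613 − 41 = 68.953 °C
Rounded to 0.1 °C: CPT ≈ 69.0 °C

69.0 °C


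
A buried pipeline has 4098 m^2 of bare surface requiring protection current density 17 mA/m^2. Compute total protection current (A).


I = area * current density, then convert mA → A (÷1000)
I = 4098 * 17 / 1000 = 69.67 A

69.67 A


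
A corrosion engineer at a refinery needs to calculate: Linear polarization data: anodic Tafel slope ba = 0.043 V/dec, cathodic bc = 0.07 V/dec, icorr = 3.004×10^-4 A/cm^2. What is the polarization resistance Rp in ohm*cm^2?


Apply the Stern-Geary equation: Rp = ba*bc / (2.303*icorr*(ba+bc))
ba*bc = 0.043*0.07 = 0.00301
ba+bc = 0.113; 2.303*icorr*(ba+bc) = 2.303*3.004×10^-4*0.113 = 7.8175796×10^-5
Rp = 0.00301 / 7.8175796×10^-5 = 38.5 ohm*cm^2

38.5 ohm*cm^2


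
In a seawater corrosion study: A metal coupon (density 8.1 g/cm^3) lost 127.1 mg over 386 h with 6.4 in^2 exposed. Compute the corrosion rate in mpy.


Apply the mpy weight-loss relation: CR = 534 * W / (D * A * T)
Numerator: 534 * 127.1 = 67871.4
Denominator: 8.1 * 6.4 * 386 = 20010.24
CR = 67871.4 / 20010.24 = 3.3918 mpy

3.3918 mpy


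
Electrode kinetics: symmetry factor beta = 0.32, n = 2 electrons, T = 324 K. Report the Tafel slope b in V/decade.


Apply the Tafel slope relation: b = 2.303*R*T/(beta*n*F)
Numerator: 2.303 * 8.314 * 324 = 6203.67
Denominator: 0.32 * 2 * 96485 = 61750.4
b = 6203.67 / 61750.4 = 0.1 V/decade

0.1 V/decade


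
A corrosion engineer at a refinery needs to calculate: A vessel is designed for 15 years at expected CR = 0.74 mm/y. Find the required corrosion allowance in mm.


Corrosion allowance = CR × design life
CA = 0.74 * 15 = 11.1 mm

11.1 mm


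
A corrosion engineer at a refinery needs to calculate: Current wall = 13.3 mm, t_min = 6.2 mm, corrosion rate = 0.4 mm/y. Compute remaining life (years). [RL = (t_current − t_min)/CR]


Apply the remaining-life relation: RL = (t_current − t_min) / CR
RL = (13.3 − 6.2) / 0.4 = 7.1 / 0.4 = 17.8 years

17.8 years


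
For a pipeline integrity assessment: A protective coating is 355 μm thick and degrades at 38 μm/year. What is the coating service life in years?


Service life = thickness / degradation rate
Life = 355 / 38 = 9.3 years

9.3 years


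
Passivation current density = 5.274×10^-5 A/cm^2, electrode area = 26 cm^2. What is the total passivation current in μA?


I = i_pass * A, then convert A → μA (×10^6)
I = 5.274×10^-5 * 26 * 10^6 = 1371.24 μA

1371.24 μA


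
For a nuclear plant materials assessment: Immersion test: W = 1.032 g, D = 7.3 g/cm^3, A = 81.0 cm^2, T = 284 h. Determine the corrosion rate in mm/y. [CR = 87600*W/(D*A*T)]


Apply the mm/y weight-loss relation: CR = 87600 * W / (D * A * T)
Numerator: 87600 * 1.032 = 90403.2
Denominator: 7.3 * 81.0 * 284 = 167929.2
CR = 90403.2 / 167929.2 = 0.538341 mm/y

0.538341 mm/y


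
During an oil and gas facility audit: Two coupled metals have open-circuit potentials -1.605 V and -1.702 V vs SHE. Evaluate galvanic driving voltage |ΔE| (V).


Driving voltage is the absolute potential difference.
|ΔE| = |-1.605 − (-1.702)| = 0.097 V

0.097 V


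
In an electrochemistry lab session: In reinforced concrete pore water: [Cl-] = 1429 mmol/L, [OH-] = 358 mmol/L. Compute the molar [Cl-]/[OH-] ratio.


Threshold parameter = [Cl-] / [OH-] (molar basis; both in mmol/L, so units cancel)
Ratio = 1429 / 358 = 3.99

3.99


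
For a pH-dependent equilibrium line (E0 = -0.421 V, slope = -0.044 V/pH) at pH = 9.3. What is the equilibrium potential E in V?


Apply the Pourbaix line equation: E = E0 + slope*pH
E = -0.421 + (-0.044)*9.3 = -0.421 + (-0.4092) = -0.8302 V
Rounded to 3 decimal places: E = -0.830 V

-0.830 V


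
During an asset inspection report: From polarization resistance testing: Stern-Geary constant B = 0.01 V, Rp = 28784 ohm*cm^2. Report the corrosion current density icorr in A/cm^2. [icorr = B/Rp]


Apply the Stern-Geary relation: icorr = B / Rp
icorr = 0.01 / 28784 = 3.474×10^-7 A/cm^2

3.474×10^-7 A/cm^2


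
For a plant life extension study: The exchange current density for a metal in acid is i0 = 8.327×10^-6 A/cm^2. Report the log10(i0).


i0 = 8.327×10^-6 A/cm^2
log10(i0) = -5.08

-5.08


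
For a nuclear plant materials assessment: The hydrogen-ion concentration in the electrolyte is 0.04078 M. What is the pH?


pH = −log10[H+]
pH = −log10(0.04078) = 1.39

1.39


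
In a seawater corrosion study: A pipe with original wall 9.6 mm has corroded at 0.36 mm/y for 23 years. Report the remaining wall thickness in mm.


Remaining wall = original − CR × time
t = 9.6 − 0.36*23 = 9.6 − 8.28 = 1.32 mm

1.32 mm


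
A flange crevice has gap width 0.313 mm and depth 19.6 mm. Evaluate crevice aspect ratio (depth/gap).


Aspect ratio = depth / gap
Ratio = 19.6 / 0.313 = 62.6

62.6


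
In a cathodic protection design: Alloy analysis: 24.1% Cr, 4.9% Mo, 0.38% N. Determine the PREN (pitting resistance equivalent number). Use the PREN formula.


Apply the PREN formula: PREN = Cr + 3.3*Mo + 16*N
PREN = 24.1 + 3.3*4.9 + 16*0.38
PREN = 24.1 + 16.17 + 6.08 = 46.35

46.35


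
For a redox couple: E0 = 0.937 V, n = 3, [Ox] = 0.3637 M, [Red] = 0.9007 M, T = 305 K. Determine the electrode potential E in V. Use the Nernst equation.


Apply the Nernst equation: E = E0 + (RT/nF)*ln([Ox]/[Red])
Step 1: RT/nF = 8.314*305/(3*96485) = 0.0087605 V
Step 2: [Ox]/[Red] = 0.3637/0.9007 = 0.403797
Step 3: ln(0.403797) = -0.906843
Step 4: correction = 0.0087605 * -0.906843 = -0.008 V
E = 0.937 + -0.008 = 0.929 V

0.929 V


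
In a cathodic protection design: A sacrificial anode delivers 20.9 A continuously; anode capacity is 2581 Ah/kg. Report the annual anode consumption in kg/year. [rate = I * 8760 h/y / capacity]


Annual consumption = current * hours per year / capacity
Rate = 20.9 * 8760 / 2581 = 70.9 kg/year

70.9 kg/year


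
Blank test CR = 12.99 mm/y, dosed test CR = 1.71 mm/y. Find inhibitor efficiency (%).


Apply the inhibitor-efficiency definition: IE = (CR_blank − CR_inh)/CR_blank × 100
IE = (12.99 − 1.71) / 12.99 × 100
IE = 11.28 / 12.99 × 100 = 86.8 %

86.8 %


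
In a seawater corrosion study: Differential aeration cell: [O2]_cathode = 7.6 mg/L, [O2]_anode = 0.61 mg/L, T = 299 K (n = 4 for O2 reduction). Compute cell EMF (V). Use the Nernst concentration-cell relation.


Apply the Nernst concentration-cell relation: E = (RT/nF)*ln(C_cathode/C_anode)
RT/nF = 8.314*299/(4*96485) = 0.00644112 V
ln(7.6/0.61) = 2.52244
E = 0.00644112 * 2.52244 = 0.01625 V

0.01625 V


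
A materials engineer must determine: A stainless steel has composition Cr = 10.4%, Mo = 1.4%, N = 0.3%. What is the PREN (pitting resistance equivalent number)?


Apply the PREN formula: PREN = Cr + 3.3*Mo + 16*N
PREN = 10.4 + 3.3*1.4 + 16*0.3
PREN = 10.4 + 4.62 + 4.8 = 19.82

19.82


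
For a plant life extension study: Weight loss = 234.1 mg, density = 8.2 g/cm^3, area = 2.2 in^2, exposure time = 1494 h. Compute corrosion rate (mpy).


Apply the mpy weight-loss relation: CR = 534 * W / (D * A * T)
Numerator: 534 * 234.1 = 125009.4
Denominator: 8.2 * 2.2 * 1494 = 26951.76
CR = 125009.4 / 26951.76 = 4.63826 mpy

4.63826 mpy


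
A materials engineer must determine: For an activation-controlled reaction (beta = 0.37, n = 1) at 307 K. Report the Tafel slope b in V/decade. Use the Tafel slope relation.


Apply the Tafel slope relation: b = 2.303*R*T/(beta*n*F)
Numerator: 2.303 * 8.314 * 307 = 5878.17
Denominator: 0.37 * 1 * 96485 = 35699.45
b = 5878.17 / 35699.45 = 0.1647 V/decade

0.1647 V/decade


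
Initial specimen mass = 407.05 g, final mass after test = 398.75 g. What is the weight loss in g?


Weight loss = initial − final
WL = 407.05 − 398.75 = 8.3 g

8.3 g


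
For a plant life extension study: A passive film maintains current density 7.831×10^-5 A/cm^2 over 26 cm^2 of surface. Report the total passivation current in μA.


I = i_pass * A, then convert A → μA (×10^6)
I = 7.831×10^-5 * 26 * 10^6 = 2036.06 μA

2036.06 μA


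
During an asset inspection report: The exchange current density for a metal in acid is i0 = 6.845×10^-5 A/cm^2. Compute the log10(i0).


i0 = 6.845×10^-5 A/cm^2
log10(i0) = -4.165

-4.165


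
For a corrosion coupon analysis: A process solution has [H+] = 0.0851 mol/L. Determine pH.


pH = −log10[H+]
pH = −log10(0.0851) = 1.07

1.07


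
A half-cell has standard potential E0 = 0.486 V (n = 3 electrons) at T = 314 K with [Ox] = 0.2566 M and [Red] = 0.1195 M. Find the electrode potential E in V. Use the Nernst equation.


Apply the Nernst equation: E = E0 + (RT/nF)*ln([Ox]/[Red])
Step 1: RT/nF = 8.314*314/(3*96485) = 0.009019 V
Step 2: [Ox]/[Red] = 0.2566/0.1195 = 2.14728
Step 3: ln(2.14728) = 0.764202
Step 4: correction = 0.009019 * 0.764202 = 0.007 V
E = 0.486 + 0.007 = 0.493 V

0.493 V


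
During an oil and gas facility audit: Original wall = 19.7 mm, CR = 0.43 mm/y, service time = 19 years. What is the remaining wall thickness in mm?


Remaining wall = original − CR × time
t = 19.7 − 0.43*19 = 19.7 − 8.17 = 11.53 mm

11.53 mm


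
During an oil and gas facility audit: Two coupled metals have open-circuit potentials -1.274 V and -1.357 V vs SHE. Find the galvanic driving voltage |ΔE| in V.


Driving voltage is the absolute potential difference.
|ΔE| = |-1.274 − (-1.357)| = 0.083 V

0.083 V


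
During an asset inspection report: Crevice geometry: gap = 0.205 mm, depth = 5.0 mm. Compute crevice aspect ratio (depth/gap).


Aspect ratio = depth / gap
Ratio = 5.0 / 0.205 = 24.4

24.4


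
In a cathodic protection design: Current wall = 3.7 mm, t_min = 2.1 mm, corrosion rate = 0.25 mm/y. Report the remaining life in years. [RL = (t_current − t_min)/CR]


Apply the remaining-life relation: RL = (t_current − t_min) / CR
RL = (3.7 − 2.1) / 0.25 = 1.6 / 0.25 = 6.4 years

6.4 years


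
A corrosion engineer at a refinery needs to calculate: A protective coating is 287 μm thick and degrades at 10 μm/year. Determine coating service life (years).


Service life = thickness / degradation rate
Life = 287 / 10 = 28.7 years

28.7 years


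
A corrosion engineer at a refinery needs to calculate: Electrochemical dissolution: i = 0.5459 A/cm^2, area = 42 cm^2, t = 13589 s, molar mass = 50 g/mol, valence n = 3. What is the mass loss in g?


Apply Faraday's law: m = i*A*t*M / (n*F)
Total charge passed Q = i*A*t = 0.5459*42*13589 = 311565.8742 C
m = Q*M/(n*F) = 311565.8742*50/(3*96485) = 53.819 g

53.819 g


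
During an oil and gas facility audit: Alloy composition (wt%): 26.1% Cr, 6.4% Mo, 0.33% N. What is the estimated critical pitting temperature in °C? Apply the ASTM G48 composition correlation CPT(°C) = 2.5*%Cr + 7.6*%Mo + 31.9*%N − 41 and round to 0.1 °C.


Apply the ASTM G48 empirical CPT estimate: CPT(°C) = 2.5*%Cr + 7.6*%Mo + 31.9*%N − 41
2.5*26.1 = 65.25; 7.6*6.4 = 48.64; 31.9*0.33 = 10.527
CPT = 65.25 + 48.64 + 10.527 − 41 = 83.417 °C
Rounded to 0.1 °C: CPT ≈ 83.4 °C

83.4 °C


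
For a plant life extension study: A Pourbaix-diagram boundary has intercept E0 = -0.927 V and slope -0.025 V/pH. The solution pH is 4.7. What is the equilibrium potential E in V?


Apply the Pourbaix line equation: E = E0 + slope*pH
E = -0.927 + (-0.025)*4.7 = -0.927 + (-0.1175) = -1.0445 V
Rounded to 4 decimal places: E = -1.0445 V

-1.0445 V


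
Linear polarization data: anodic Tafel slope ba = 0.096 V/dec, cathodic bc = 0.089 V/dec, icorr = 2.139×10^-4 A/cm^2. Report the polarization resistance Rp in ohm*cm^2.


Apply the Stern-Geary equation: Rp = ba*bc / (2.303*icorr*(ba+bc))
ba*bc = 0.096*0.089 = 0.008544
ba+bc = 0.185; 2.303*icorr*(ba+bc) = 2.303*2.139×10^-4*0.185 = 9.1133164×10^-5
Rp = 0.008544 / 9.1133164×10^-5 = 93.8 ohm*cm^2

93.8 ohm*cm^2


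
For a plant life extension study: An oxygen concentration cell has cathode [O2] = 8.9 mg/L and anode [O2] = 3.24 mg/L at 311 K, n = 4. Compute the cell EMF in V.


Apply the Nernst concentration-cell relation: E = (RT/nF)*ln(C_cathode/C_anode)
RT/nF = 8.314*311/(4*96485) = 0.00669963 V
ln(8.9/3.24) = 1.01048
E = 0.00669963 * 1.01048 = 0.00677 V

0.00677 V


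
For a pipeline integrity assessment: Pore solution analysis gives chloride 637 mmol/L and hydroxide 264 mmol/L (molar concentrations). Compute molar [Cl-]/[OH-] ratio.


Threshold parameter = [Cl-] / [OH-] (molar basis; both in mmol/L, so units cancel)
Ratio = 637 / 264 = 2.41

2.41


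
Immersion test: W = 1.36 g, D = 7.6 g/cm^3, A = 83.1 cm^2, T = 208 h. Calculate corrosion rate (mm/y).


Apply the mm/y weight-loss relation: CR = 87600 * W / (D * A * T)
Numerator: 87600 * 1.36 = 119136.0
Denominator: 7.6 * 83.1 * 208 = 131364.48
CR = 119136.0 / 131364.48 = 0.9069 mm/y

0.9069 mm/y


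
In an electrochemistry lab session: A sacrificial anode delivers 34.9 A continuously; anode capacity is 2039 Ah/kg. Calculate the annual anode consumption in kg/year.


Annual consumption = current * hours per year / capacity
Rate = 34.9 * 8760 / 2039 = 149.9 kg/year

149.9 kg/year


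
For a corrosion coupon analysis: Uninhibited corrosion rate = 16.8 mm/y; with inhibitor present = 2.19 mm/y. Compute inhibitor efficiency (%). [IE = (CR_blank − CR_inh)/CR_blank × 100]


Apply the inhibitor-efficiency definition: IE = (CR_blank − CR_inh)/CR_blank × 100
IE = (16.8 − 2.19) / 16.8 × 100
IE = 14.61 / 16.8 × 100 = 87.0 %

87.0 %


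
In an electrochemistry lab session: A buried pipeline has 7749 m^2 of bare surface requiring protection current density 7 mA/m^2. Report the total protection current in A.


I = area * current density, then convert mA → A (÷1000)
I = 7749 * 7 / 1000 = 54.24 A

54.24 A


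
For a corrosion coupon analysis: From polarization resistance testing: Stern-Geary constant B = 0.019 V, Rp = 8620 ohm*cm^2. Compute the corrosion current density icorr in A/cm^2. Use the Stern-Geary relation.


Apply the Stern-Geary relation: icorr = B / Rp
icorr = 0.019 / 8620 = 2.204×10^-6 A/cm^2

2.204×10^-6 A/cm^2


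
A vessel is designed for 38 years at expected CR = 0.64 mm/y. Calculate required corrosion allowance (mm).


Corrosion allowance = CR × design life
CA = 0.64 * 38 = 24.32 mm

24.32 mm


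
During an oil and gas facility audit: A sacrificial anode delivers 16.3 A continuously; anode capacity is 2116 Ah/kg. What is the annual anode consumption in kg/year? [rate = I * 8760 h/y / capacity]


Annual consumption = current * hours per year / capacity
Rate = 16.3 * 8760 / 2116 = 67.5 kg/year

67.5 kg/year


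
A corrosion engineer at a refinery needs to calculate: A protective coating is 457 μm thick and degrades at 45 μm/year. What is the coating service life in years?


Service life = thickness / degradation rate
Life = 457 / 45 = 10.2 years

10.2 years


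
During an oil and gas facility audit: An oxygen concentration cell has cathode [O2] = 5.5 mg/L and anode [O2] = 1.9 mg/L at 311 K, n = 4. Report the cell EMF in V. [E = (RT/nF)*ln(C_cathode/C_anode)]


Apply the Nernst concentration-cell relation: E = (RT/nF)*ln(C_cathode/C_anode)
RT/nF = 8.314*311/(4*96485) = 0.00669963 V
ln(5.5/1.9) = 1.06289
E = 0.00669963 * 1.06289 = 0.00712 V

0.00712 V


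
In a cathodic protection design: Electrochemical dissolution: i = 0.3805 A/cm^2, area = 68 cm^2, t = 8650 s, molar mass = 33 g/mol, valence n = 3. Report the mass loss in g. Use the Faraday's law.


Apply Faraday's law: m = i*A*t*M / (n*F)
Total charge passed Q = i*A*t = 0.3805*68*8650 = 223810.1 C
m = Q*M/(n*F) = 223810.1*33/(3*96485) = 25.516 g

25.516 g


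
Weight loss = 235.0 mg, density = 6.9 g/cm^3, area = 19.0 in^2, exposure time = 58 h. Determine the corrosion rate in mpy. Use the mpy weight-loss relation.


Apply the mpy weight-loss relation: CR = 534 * W / (D * A * T)
Numerator: 534 * 235.0 = 125490.0
Denominator: 6.9 * 19.0 * 58 = 7603.8
CR = 125490.0 / 7603.8 = 16.50359 mpy

16.50359 mpy


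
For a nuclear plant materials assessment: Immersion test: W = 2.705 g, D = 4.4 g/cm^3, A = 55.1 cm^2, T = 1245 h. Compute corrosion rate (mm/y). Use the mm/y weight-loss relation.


Apply the mm/y weight-loss relation: CR = 87600 * W / (D * A * T)
Numerator: 87600 * 2.705 = 236958.0
Denominator: 4.4 * 55.1 * 1245 = 301837.8
CR = 236958.0 / 301837.8 = 0.785051 mm/y

0.785051 mm/y


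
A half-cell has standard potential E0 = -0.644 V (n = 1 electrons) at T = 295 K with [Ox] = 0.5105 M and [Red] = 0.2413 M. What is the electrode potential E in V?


Apply the Nernst equation: E = E0 + (RT/nF)*ln([Ox]/[Red])
Step 1: RT/nF = 8.314*295/(1*96485) = 0.02541981 V
Step 2: [Ox]/[Red] = 0.5105/0.2413 = 2.115624
Step 3: ln(2.115624) = 0.74935
Step 4: correction = 0.02541981 * 0.74935 = 0.019 V
E = -0.644 + 0.019 = -0.625 V

-0.625 V


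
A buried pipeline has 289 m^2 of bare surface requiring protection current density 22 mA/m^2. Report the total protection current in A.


I = area * current density, then convert mA → A (÷1000)
I = 289 * 22 / 1000 = 6.36 A

6.36 A


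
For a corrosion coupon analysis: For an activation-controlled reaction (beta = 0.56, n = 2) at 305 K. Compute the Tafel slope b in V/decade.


Apply the Tafel slope relation: b = 2.303*R*T/(beta*n*F)
Numerator: 2.303 * 8.314 * 305 = 5839.88
Denominator: 0.56 * 2 * 96485 = 108063.2
b = 5839.88 / 108063.2 = 0.054 V/decade

0.054 V/decade


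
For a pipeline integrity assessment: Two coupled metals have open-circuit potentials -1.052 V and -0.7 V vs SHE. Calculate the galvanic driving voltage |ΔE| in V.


Driving voltage is the absolute potential difference.
|ΔE| = |-1.052 − (-0.7)| = 0.352 V

0.352 V


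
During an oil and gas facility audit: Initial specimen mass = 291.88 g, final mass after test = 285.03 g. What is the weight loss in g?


Weight loss = initial − final
WL = 291.88 − 285.03 = 6.85 g

6.85 g


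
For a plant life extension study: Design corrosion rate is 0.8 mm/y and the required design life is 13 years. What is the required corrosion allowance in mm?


Corrosion allowance = CR × design life
CA = 0.8 * 13 = 10.4 mm

10.4 mm


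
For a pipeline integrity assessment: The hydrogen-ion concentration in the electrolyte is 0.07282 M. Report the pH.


pH = −log10[H+]
pH = −log10(0.07282) = 1.14

1.14


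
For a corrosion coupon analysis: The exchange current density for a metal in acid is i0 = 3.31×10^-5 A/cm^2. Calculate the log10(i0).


i0 = 3.31×10^-5 A/cm^2
log10(i0) = -4.48

-4.48


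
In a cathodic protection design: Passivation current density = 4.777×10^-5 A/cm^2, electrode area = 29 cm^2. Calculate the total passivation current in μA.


I = i_pass * A, then convert A → μA (×10^6)
I = 4.777×10^-5 * 29 * 10^6 = 1385.33 μA

1385.33 μA
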